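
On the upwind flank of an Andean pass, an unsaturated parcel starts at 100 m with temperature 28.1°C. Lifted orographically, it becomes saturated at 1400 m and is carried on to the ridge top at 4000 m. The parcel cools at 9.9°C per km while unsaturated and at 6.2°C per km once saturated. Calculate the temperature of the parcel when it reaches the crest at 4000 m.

From 100 m to 1400 m (dry): cools by 9.9 × 1.3 = 12.87°C, giving 15.23°C.
From 1400 m to 4000 m (saturated): cools by 6.2 × 2.6 = 16.12°C, giving -0.89°C.

-0.89°C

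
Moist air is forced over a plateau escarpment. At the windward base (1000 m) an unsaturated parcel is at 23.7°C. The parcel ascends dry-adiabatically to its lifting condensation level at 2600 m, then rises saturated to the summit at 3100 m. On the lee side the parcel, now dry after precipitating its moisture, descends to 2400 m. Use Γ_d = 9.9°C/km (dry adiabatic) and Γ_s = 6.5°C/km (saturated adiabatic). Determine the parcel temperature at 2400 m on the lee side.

From 1000 m to 2600 m (dry): cools by 9.9 × 1.6 = 15.84°C, giving 7.86°C.
From 2600 m to 3100 m (saturated): cools by 6.5 × 0.5 = 3.25°C, giving 4.61°C.
From 3100 m to 2400 m (dry descent): warms by 9.9 × 0.7 = 6.93°C, giving 11.54°C.

11.54°C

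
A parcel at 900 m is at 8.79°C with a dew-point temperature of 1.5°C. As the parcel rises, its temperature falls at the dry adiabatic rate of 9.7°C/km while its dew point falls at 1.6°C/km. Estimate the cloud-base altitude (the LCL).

1800 m

T and T_d converge at 9.7 − 1.6 = 8.1°C per km
Height above start = (8.79 − 1.5) / 8.1 = 0.9 km
LCL altitude = 900 m + 900 m = 1800 m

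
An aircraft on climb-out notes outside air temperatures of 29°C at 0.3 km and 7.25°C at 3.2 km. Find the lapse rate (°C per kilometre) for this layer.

Γ = −ΔT/Δz = (29 − 7.25) / (3200 − 300) m
  = 21.75°C / 2.9 km = 7.5°C/km

7.5°C/km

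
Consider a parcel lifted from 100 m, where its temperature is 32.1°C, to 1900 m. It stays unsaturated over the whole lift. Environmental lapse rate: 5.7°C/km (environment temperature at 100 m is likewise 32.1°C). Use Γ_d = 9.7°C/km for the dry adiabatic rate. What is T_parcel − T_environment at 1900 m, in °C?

-7.2°C (parcel cooler than environment)

Parcel:
  100 → 1900 m (dry, 9.7°C/km): ΔT = -9.7 × 1.8 = -17.46°C → T = 14.64°C
Environment:
  100 → 1900 m (environment, 5.7°C/km): ΔT = -5.7 × 1.8 = -10.26°C → T = 21.84°C
T_parcel − T_env = 14.64 − 21.84 = -7.2°C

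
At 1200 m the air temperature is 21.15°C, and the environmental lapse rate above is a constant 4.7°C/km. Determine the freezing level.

5700 m

Height above start = (21.15 − 0) / 4.7 = 4.5 km
Altitude = 1200 m + 4500 m = 5700 m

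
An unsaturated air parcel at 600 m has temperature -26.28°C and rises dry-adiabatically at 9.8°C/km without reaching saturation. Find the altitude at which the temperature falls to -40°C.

Height above start = (-26.28 − (-40)) / 9.8 = 1.4 km
Altitude = 600 m + 1400 m = 2000 m

2000 m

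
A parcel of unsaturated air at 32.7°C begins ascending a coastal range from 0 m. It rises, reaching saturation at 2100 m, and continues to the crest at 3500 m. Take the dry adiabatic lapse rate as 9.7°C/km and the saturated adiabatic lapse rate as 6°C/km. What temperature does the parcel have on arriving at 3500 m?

3.93°C

From 0 m to 2100 m (dry): cools by 9.7 × 2.1 = 20.37°C, giving 12.33°C.
From 2100 m to 3500 m (saturated): cools by 6 × 1.4 = 8.4°C, giving 3.93°C.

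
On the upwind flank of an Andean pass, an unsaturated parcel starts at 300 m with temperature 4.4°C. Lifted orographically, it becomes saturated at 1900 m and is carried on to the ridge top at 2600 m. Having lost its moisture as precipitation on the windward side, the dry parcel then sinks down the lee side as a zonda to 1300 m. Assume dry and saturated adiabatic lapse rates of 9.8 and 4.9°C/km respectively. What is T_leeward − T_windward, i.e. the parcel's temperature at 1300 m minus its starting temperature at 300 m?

-6.37°C

From 300 m to 1900 m (dry): cools by 9.8 × 1.6 = 15.68°C, giving -11.28°C.
From 1900 m to 2600 m (saturated): cools by 4.9 × 0.7 = 3.43°C, giving -14.71°C.
From 2600 m to 1300 m (dry descent): warms by 9.8 × 1.3 = 12.74°C, giving -1.97°C.
Net change vs windward start: -1.97 − 4.4 = -6.37°C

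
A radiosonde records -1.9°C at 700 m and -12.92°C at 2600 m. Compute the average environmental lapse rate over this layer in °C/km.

5.8°C/km

Γ = −ΔT/Δz = (-1.9 − (-12.92)) / (2600 − 700) m
  = 11.02°C / 1.9 km = 5.8°C/km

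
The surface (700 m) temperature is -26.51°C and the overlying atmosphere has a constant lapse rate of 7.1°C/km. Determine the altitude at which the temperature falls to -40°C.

2600 m

Height above start = (-26.51 − (-40)) / 7.1 = 1.9 km
Altitude = 700 m + 1900 m = 2600 m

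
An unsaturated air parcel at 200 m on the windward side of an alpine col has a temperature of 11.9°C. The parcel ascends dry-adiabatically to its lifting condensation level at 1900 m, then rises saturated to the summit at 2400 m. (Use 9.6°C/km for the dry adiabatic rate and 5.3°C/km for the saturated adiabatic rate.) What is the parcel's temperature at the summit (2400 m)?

200–1900 m, dry: Δz = 1.7 km ⇒ ΔT = -16.32°C; T = -4.42°C
1900–2400 m, saturated: Δz = 0.5 km ⇒ ΔT = -2.65°C; T = -7.07°C

-7.07°C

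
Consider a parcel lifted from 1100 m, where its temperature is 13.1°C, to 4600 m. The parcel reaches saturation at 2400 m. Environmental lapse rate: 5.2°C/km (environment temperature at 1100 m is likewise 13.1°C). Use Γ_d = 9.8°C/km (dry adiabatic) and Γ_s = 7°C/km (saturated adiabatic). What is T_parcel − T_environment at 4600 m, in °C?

-9.94°C (parcel cooler than environment)

Parcel:
  1100 → 2400 m (dry, 9.8°C/km): ΔT = -9.8 × 1.3 = -12.74°C → T = 0.36°C
  2400 → 4600 m (saturated, 7°C/km): ΔT = -7 × 2.2 = -15.4°C → T = -15.04°C
Environment:
  1100 → 4600 m (environment, 5.2°C/km): ΔT = -5.2 × 3.5 = -18.2°C → T = -5.1°C
T_parcel − T_env = -15.04 − (-5.1) = -9.94°C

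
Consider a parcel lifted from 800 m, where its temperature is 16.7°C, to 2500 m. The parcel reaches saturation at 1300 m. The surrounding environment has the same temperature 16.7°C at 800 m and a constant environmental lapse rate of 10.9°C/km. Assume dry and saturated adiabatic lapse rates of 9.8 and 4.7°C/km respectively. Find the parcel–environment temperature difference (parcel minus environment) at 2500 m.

Parcel:
  From 800 m to 1300 m (dry): cools by 9.8 × 0.5 = 4.9°C, giving 11.8°C.
  From 1300 m to 2500 m (saturated): cools by 4.7 × 1.2 = 5.64°C, giving 6.16°C.
Environment:
  From 800 m to 2500 m (environment): cools by 10.9 × 1.7 = 18.53°C, giving -1.83°C.
T_parcel − T_env = 6.16 − (-1.83) = +7.99°C

+7.99°C (parcel warmer than environment)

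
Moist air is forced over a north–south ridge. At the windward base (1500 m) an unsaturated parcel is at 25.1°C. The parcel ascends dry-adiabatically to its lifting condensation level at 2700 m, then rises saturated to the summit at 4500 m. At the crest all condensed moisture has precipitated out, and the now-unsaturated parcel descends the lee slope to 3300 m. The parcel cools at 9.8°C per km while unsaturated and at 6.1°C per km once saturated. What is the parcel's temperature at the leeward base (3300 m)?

14.12°C

Dry to 2700 m: -9.8 × 1.2 km = -11.76°C, so T = 13.34°C.
Saturated to 4500 m: -6.1 × 1.8 km = -10.98°C, so T = 2.36°C.
Dry descent to 3300 m: +9.8 × 1.2 km = +11.76°C, so T = 14.12°C.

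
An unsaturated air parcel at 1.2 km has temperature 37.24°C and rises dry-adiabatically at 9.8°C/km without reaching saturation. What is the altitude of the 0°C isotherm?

5 km

Height above start = (37.24 − 0) / 9.8 = 3.8 km
Altitude = 1200 m + 3800 m = 5000 m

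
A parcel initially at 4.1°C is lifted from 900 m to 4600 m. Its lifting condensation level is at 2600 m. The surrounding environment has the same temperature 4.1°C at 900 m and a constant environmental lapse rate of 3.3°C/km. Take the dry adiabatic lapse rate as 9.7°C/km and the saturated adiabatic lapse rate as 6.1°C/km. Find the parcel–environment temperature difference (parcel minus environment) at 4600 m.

Parcel:
  900 → 2600 m (dry, 9.7°C/km): ΔT = -9.7 × 1.7 = -16.49°C → T = -12.39°C
  2600 → 4600 m (saturated, 6.1°C/km): ΔT = -6.1 × 2 = -12.2°C → T = -24.59°C
Environment:
  900 → 4600 m (environment, 3.3°C/km): ΔT = -3.3 × 3.7 = -12.21°C → T = -8.11°C
T_parcel − T_env = -24.59 − (-8.11) = -16.48°C

-16.48°C (parcel cooler than environment)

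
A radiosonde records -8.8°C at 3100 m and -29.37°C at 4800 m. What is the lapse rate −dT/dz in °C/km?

Γ = −ΔT/Δz = (-8.8 − (-29.37)) / (4800 − 3100) m
  = 20.57°C / 1.7 km = 12.1°C/km

12.1°C/km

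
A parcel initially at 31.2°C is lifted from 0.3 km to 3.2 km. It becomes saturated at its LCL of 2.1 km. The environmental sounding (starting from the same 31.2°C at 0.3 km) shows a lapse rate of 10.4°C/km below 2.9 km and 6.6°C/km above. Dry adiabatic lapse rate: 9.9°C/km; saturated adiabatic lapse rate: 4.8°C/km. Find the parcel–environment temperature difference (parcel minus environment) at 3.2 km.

+5.92°C (parcel warmer than environment)

Parcel:
  From 300 m to 2100 m (dry): cools by 9.9 × 1.8 = 17.82°C, giving 13.38°C.
  From 2100 m to 3200 m (saturated): cools by 4.8 × 1.1 = 5.28°C, giving 8.1°C.
Environment:
  From 300 m to 2900 m (environment, lower layer): cools by 10.4 × 2.6 = 27.04°C, giving 4.16°C.
  From 2900 m to 3200 m (environment, upper layer): cools by 6.6 × 0.3 = 1.98°C, giving 2.18°C.
T_parcel − T_env = 8.1 − 2.18 = +5.92°C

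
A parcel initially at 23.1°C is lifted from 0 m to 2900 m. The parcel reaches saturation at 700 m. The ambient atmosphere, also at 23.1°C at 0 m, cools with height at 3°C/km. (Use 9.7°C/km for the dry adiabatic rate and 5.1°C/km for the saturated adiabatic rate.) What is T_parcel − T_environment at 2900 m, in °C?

-9.31°C (parcel cooler than environment)

Parcel:
  0–700 m, dry: Δz = 0.7 km ⇒ ΔT = -6.79°C; T = 16.31°C
  700–2900 m, saturated: Δz = 2.2 km ⇒ ΔT = -11.22°C; T = 5.09°C
Environment:
  0–2900 m, environment: Δz = 2.9 km ⇒ ΔT = -8.7°C; T = 14.4°C
T_parcel − T_env = 5.09 − 14.4 = -9.31°C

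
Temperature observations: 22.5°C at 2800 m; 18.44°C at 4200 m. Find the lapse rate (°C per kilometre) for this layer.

2.9°C/km

Γ = −ΔT/Δz = (22.5 − 18.44) / (4200 − 2800) m
  = 4.06°C / 1.4 km = 2.9°C/km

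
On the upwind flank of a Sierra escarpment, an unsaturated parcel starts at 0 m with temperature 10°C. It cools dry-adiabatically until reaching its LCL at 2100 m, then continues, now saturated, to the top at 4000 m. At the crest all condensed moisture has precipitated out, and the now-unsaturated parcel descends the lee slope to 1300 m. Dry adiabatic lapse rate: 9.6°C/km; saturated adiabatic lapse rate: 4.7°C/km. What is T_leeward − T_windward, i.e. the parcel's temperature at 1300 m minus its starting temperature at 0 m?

-3.17°C

From 0 m to 2100 m (dry): cools by 9.6 × 2.1 = 20.16°C, giving -10.16°C.
From 2100 m to 4000 m (saturated): cools by 4.7 × 1.9 = 8.93°C, giving -19.09°C.
From 4000 m to 1300 m (dry descent): warms by 9.6 × 2.7 = 25.92°C, giving 6.83°C.
Net change vs windward start: 6.83 − 10 = -3.17°C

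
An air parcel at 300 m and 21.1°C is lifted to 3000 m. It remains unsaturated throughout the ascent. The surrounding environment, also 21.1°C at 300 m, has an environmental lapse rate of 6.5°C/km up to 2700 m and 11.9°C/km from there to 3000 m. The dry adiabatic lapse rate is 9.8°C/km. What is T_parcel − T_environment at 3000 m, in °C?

Parcel:
  Dry to 3000 m: -9.8 × 2.7 km = -26.46°C, so T = -5.36°C.
Environment:
  Environment, lower layer to 2700 m: -6.5 × 2.4 km = -15.6°C, so T = 5.5°C.
  Environment, upper layer to 3000 m: -11.9 × 0.3 km = -3.57°C, so T = 1.93°C.
T_parcel − T_env = -5.36 − 1.93 = -7.29°C

-7.29°C (parcel cooler than environment)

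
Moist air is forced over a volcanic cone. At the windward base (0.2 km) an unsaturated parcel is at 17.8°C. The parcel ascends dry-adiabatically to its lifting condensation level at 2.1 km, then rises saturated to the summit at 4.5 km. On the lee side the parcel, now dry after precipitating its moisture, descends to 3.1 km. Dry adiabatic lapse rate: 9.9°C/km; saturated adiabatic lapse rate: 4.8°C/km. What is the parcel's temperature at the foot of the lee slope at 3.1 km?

1.33°C

Dry to 2100 m: -9.9 × 1.9 km = -18.81°C, so T = -1.01°C.
Saturated to 4500 m: -4.8 × 2.4 km = -11.52°C, so T = -12.53°C.
Dry descent to 3100 m: +9.9 × 1.4 km = +13.86°C, so T = 1.33°C.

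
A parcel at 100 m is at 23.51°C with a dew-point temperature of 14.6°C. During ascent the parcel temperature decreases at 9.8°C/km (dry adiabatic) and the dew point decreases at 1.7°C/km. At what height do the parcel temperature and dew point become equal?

T and T_d converge at 9.8 − 1.7 = 8.1°C per km
Height above start = (23.51 − 14.6) / 8.1 = 1.1 km
LCL altitude = 100 m + 1100 m = 1200 m

1200 m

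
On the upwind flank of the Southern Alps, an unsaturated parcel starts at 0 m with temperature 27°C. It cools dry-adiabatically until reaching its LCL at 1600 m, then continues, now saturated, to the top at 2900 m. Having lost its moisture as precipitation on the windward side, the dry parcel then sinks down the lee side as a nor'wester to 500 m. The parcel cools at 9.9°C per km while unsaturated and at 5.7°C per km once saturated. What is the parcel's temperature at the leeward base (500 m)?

27.51°C

From 0 m to 1600 m (dry): cools by 9.9 × 1.6 = 15.84°C, giving 11.16°C.
From 1600 m to 2900 m (saturated): cools by 5.7 × 1.3 = 7.41°C, giving 3.75°C.
From 2900 m to 500 m (dry descent): warms by 9.9 × 2.4 = 23.76°C, giving 27.51°C.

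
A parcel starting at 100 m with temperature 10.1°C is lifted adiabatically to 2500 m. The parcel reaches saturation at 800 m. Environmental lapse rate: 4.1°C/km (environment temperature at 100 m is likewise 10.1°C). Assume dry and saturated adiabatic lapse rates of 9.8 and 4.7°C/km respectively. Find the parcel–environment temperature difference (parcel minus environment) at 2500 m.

Parcel:
  From 100 m to 800 m (dry): cools by 9.8 × 0.7 = 6.86°C, giving 3.24°C.
  From 800 m to 2500 m (saturated): cools by 4.7 × 1.7 = 7.99°C, giving -4.75°C.
Environment:
  From 100 m to 2500 m (environment): cools by 4.1 × 2.4 = 9.84°C, giving 0.26°C.
T_parcel − T_env = -4.75 − 0.26 = -5.01°C

-5.01°C (parcel cooler than environment)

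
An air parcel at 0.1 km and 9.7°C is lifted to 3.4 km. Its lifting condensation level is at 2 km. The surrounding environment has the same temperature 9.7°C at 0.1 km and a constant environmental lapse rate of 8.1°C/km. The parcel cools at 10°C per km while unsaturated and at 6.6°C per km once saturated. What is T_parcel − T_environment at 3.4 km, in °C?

Parcel:
  From 100 m to 2000 m (dry): cools by 10 × 1.9 = 19°C, giving -9.3°C.
  From 2000 m to 3400 m (saturated): cools by 6.6 × 1.4 = 9.24°C, giving -18.54°C.
Environment:
  From 100 m to 3400 m (environment): cools by 8.1 × 3.3 = 26.73°C, giving -17.03°C.
T_parcel − T_env = -18.54 − (-17.03) = -1.51°C

-1.51°C (parcel cooler than environment)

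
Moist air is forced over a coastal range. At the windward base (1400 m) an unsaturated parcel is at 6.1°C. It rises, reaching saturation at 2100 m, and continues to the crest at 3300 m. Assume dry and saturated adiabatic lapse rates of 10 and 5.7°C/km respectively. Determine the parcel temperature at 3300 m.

From 1400 m to 2100 m (dry): cools by 10 × 0.7 = 7°C, giving -0.9°C.
From 2100 m to 3300 m (saturated): cools by 5.7 × 1.2 = 6.84°C, giving -7.74°C.

-7.74°C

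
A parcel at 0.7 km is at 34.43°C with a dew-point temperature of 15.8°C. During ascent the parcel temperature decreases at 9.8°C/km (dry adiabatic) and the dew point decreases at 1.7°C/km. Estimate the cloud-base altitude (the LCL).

T and T_d converge at 9.8 − 1.7 = 8.1°C per km
Height above start = (34.43 − 15.8) / 8.1 = 2.3 km
LCL altitude = 700 m + 2300 m = 3000 m

3 km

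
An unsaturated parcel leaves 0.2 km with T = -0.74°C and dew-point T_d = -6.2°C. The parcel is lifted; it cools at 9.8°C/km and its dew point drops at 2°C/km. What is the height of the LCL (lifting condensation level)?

T and T_d converge at 9.8 − 2 = 7.8°C per km
Height above start = (-0.74 − (-6.2)) / 7.8 = 0.7 km
LCL altitude = 200 m + 700 m = 900 m

0.9 km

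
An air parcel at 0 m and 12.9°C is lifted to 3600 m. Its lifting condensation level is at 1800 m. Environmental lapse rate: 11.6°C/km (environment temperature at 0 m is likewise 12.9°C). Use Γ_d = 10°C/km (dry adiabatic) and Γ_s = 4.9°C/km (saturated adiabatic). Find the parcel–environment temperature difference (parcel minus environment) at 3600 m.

+14.94°C (parcel warmer than environment)

Parcel:
  Dry to 1800 m: -10 × 1.8 km = -18°C, so T = -5.1°C.
  Saturated to 3600 m: -4.9 × 1.8 km = -8.82°C, so T = -13.92°C.
Environment:
  Environment to 3600 m: -11.6 × 3.6 km = -41.76°C, so T = -28.86°C.
T_parcel − T_env = -13.92 − (-28.86) = +14.94°C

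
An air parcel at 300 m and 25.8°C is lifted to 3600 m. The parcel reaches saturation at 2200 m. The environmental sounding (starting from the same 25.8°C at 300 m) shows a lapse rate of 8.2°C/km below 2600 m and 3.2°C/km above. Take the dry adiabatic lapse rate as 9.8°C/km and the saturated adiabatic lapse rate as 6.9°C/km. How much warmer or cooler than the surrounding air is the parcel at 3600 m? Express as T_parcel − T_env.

-6.22°C (parcel cooler than environment)

Parcel:
  300 → 2200 m (dry, 9.8°C/km): ΔT = -9.8 × 1.9 = -18.62°C → T = 7.18°C
  2200 → 3600 m (saturated, 6.9°C/km): ΔT = -6.9 × 1.4 = -9.66°C → T = -2.48°C
Environment:
  300 → 2600 m (environment, lower layer, 8.2°C/km): ΔT = -8.2 × 2.3 = -18.86°C → T = 6.94°C
  2600 → 3600 m (environment, upper layer, 3.2°C/km): ΔT = -3.2 × 1 = -3.2°C → T = 3.74°C
T_parcel − T_env = -2.48 − 3.74 = -6.22°C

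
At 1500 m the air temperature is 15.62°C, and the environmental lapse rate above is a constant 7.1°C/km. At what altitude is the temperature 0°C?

Height above start = (15.62 − 0) / 7.1 = 2.2 km
Altitude = 1500 m + 2200 m = 3700 m

3700 m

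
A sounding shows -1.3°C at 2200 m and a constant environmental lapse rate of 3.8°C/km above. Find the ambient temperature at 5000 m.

Environmental to 5000 m: -3.8 × 2.8 km = -10.64°C, so T = -11.94°C.

-11.94°C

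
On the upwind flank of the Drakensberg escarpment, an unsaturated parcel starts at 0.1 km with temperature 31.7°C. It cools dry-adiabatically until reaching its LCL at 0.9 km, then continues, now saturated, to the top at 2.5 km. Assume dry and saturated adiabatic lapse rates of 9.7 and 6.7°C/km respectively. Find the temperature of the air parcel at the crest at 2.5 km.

13.22°C

100–900 m, dry: Δz = 0.8 km ⇒ ΔT = -7.76°C; T = 23.94°C
900–2500 m, saturated: Δz = 1.6 km ⇒ ΔT = -10.72°C; T = 13.22°C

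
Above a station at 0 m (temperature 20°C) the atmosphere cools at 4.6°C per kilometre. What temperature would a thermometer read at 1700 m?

Environmental to 1700 m: -4.6 × 1.7 km = -7.82°C, so T = 12.18°C.

12.18°C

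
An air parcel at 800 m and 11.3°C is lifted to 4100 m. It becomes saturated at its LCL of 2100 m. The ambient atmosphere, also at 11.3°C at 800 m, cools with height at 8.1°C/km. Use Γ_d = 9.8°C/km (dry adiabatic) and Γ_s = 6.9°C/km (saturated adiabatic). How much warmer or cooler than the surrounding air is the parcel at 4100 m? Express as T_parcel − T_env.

Parcel:
  Dry to 2100 m: -9.8 × 1.3 km = -12.74°C, so T = -1.44°C.
  Saturated to 4100 m: -6.9 × 2 km = -13.8°C, so T = -15.24°C.
Environment:
  Environment to 4100 m: -8.1 × 3.3 km = -26.73°C, so T = -15.43°C.
T_parcel − T_env = -15.24 − (-15.43) = +0.19°C

+0.19°C (parcel warmer than environment)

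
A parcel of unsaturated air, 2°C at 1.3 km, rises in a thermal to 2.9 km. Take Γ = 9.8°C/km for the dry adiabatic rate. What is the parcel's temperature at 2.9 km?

-13.68°C

1300–2900 m, dry adiabatic: Δz = 1.6 km ⇒ ΔT = -15.68°C; T = -13.68°C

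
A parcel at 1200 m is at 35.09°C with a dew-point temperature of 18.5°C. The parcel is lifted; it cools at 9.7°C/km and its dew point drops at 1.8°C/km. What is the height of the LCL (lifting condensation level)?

3300 m

T and T_d converge at 9.7 − 1.8 = 7.9°C per km
Height above start = (35.09 − 18.5) / 7.9 = 2.1 km
LCL altitude = 1200 m + 2100 m = 3300 m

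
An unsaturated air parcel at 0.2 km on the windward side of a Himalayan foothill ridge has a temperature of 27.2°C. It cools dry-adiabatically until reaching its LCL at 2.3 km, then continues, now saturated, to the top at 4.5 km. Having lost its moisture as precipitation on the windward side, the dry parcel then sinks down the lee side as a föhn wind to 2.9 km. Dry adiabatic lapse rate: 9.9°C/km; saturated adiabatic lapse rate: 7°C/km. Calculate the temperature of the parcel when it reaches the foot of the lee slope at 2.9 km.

From 200 m to 2300 m (dry): cools by 9.9 × 2.1 = 20.79°C, giving 6.41°C.
From 2300 m to 4500 m (saturated): cools by 7 × 2.2 = 15.4°C, giving -8.99°C.
From 4500 m to 2900 m (dry descent): warms by 9.9 × 1.6 = 15.84°C, giving 6.85°C.

6.85°C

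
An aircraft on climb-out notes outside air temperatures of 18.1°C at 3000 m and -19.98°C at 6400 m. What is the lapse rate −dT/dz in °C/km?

11.2°C/km

Γ = −ΔT/Δz = (18.1 − (-19.98)) / (6400 − 3000) m
  = 38.08°C / 3.4 km = 11.2°C/km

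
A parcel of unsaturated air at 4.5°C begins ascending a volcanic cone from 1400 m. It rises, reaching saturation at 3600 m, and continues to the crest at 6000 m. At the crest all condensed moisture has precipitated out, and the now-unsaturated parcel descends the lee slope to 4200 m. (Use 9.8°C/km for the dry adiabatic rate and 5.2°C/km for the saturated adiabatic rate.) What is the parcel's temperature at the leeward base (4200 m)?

From 1400 m to 3600 m (dry): cools by 9.8 × 2.2 = 21.56°C, giving -17.06°C.
From 3600 m to 6000 m (saturated): cools by 5.2 × 2.4 = 12.48°C, giving -29.54°C.
From 6000 m to 4200 m (dry descent): warms by 9.8 × 1.8 = 17.64°C, giving -11.9°C.

-11.9°C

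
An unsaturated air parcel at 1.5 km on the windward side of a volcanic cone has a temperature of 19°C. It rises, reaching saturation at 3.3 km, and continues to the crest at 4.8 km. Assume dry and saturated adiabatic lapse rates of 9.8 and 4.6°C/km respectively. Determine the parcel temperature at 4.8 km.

-5.54°C

Dry to 3300 m: -9.8 × 1.8 km = -17.64°C, so T = 1.36°C.
Saturated to 4800 m: -4.6 × 1.5 km = -6.9°C, so T = -5.54°C.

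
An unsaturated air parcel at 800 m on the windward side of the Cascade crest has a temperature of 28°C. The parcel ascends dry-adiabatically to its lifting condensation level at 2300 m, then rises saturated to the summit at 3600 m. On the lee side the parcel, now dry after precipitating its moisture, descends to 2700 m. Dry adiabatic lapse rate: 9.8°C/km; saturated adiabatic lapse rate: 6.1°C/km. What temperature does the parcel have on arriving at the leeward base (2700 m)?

14.19°C

From 800 m to 2300 m (dry): cools by 9.8 × 1.5 = 14.7°C, giving 13.3°C.
From 2300 m to 3600 m (saturated): cools by 6.1 × 1.3 = 7.93°C, giving 5.37°C.
From 3600 m to 2700 m (dry descent): warms by 9.8 × 0.9 = 8.82°C, giving 14.19°C.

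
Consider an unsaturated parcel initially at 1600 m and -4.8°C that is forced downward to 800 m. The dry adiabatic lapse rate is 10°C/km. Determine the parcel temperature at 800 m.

1600 → 800 m (dry adiabatic, 10°C/km): ΔT = +10 × 0.8 = +8°C → T = 3.2°C

3.2°C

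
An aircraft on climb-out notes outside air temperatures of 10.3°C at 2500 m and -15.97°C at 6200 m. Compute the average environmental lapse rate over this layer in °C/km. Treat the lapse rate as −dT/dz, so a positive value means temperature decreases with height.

7.1°C/km

Γ = −ΔT/Δz = (10.3 − (-15.97)) / (6200 − 2500) m
  = 26.27°C / 3.7 km = 7.1°C/km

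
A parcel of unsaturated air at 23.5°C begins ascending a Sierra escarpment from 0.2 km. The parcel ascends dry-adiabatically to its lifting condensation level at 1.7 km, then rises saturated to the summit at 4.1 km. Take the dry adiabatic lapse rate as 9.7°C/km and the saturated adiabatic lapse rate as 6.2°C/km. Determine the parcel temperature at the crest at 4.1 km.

-5.93°C

Dry to 1700 m: -9.7 × 1.5 km = -14.55°C, so T = 8.95°C.
Saturated to 4100 m: -6.2 × 2.4 km = -14.88°C, so T = -5.93°C.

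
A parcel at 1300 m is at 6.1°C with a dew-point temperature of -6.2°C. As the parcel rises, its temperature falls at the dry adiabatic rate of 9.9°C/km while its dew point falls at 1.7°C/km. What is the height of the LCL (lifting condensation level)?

2800 m

T and T_d converge at 9.9 − 1.7 = 8.2°C per km
Height above start = (6.1 − (-6.2)) / 8.2 = 1.5 km
LCL altitude = 1300 m + 1500 m = 2800 m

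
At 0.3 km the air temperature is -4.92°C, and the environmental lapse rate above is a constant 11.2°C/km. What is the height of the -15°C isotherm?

1.2 km

Height above start = (-4.92 − (-15)) / 11.2 = 0.9 km
Altitude = 300 m + 900 m = 1200 m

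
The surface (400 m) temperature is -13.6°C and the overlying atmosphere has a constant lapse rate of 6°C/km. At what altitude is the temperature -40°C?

4800 m

Height above start = (-13.6 − (-40)) / 6 = 4.4 km
Altitude = 400 m + 4400 m = 4800 m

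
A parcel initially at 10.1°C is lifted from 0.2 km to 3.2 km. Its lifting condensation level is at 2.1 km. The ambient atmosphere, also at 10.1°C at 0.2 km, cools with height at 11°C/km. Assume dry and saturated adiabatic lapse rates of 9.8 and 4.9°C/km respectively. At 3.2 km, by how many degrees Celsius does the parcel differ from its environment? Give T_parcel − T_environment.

Parcel:
  From 200 m to 2100 m (dry): cools by 9.8 × 1.9 = 18.62°C, giving -8.52°C.
  From 2100 m to 3200 m (saturated): cools by 4.9 × 1.1 = 5.39°C, giving -13.91°C.
Environment:
  From 200 m to 3200 m (environment): cools by 11 × 3 = 33°C, giving -22.9°C.
T_parcel − T_env = -13.91 − (-22.9) = +8.99°C

+8.99°C (parcel warmer than environment)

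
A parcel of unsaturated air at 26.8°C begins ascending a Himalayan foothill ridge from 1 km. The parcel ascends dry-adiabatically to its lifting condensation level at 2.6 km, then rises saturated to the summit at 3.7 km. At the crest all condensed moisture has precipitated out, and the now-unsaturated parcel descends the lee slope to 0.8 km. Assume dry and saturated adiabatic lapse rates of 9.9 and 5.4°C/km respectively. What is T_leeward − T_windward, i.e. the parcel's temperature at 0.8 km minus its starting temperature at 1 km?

+6.93°C

1000–2600 m, dry: Δz = 1.6 km ⇒ ΔT = -15.84°C; T = 10.96°C
2600–3700 m, saturated: Δz = 1.1 km ⇒ ΔT = -5.94°C; T = 5.02°C
3700–800 m, dry descent: Δz = 2.9 km ⇒ ΔT = +28.71°C; T = 33.73°C
Net change vs windward start: 33.73 − 26.8 = +6.93°C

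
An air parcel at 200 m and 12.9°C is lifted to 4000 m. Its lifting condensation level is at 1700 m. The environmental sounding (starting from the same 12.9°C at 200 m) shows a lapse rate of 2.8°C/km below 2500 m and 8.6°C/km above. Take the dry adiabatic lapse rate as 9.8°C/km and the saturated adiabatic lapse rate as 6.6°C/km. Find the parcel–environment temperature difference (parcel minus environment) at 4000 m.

Parcel:
  200–1700 m, dry: Δz = 1.5 km ⇒ ΔT = -14.7°C; T = -1.8°C
  1700–4000 m, saturated: Δz = 2.3 km ⇒ ΔT = -15.18°C; T = -16.98°C
Environment:
  200–2500 m, environment, lower layer: Δz = 2.3 km ⇒ ΔT = -6.44°C; T = 6.46°C
  2500–4000 m, environment, upper layer: Δz = 1.5 km ⇒ ΔT = -12.9°C; T = -6.44°C
T_parcel − T_env = -16.98 − (-6.44) = -10.54°C

-10.54°C (parcel cooler than environment)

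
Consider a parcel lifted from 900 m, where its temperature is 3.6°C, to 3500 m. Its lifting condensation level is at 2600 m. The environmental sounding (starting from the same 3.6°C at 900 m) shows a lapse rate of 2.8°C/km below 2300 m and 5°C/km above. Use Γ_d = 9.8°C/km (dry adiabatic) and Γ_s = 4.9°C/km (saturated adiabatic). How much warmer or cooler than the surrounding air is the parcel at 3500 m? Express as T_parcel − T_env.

-11.15°C (parcel cooler than environment)

Parcel:
  900–2600 m, dry: Δz = 1.7 km ⇒ ΔT = -16.66°C; T = -13.06°C
  2600–3500 m, saturated: Δz = 0.9 km ⇒ ΔT = -4.41°C; T = -17.47°C
Environment:
  900–2300 m, environment, lower layer: Δz = 1.4 km ⇒ ΔT = -3.92°C; T = -0.32°C
  2300–3500 m, environment, upper layer: Δz = 1.2 km ⇒ ΔT = -6°C; T = -6.32°C
T_parcel − T_env = -17.47 − (-6.32) = -11.15°C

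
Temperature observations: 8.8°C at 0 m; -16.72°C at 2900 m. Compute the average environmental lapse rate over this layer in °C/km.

Γ = −ΔT/Δz = (8.8 − (-16.72)) / (2900 − 0) m
  = 25.52°C / 2.9 km = 8.8°C/km

8.8°C/km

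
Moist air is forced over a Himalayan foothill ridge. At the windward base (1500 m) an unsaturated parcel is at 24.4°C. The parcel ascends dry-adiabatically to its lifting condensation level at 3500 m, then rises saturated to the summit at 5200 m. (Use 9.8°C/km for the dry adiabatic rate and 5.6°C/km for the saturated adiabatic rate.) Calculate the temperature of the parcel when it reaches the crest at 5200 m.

-4.72°C

From 1500 m to 3500 m (dry): cools by 9.8 × 2 = 19.6°C, giving 4.8°C.
From 3500 m to 5200 m (saturated): cools by 5.6 × 1.7 = 9.52°C, giving -4.72°C.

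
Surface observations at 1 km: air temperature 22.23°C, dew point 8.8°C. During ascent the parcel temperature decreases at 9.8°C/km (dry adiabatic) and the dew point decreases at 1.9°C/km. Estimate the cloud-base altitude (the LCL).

T and T_d converge at 9.8 − 1.9 = 7.9°C per km
Height above start = (22.23 − 8.8) / 7.9 = 1.7 km
LCL altitude = 1000 m + 1700 m = 2700 m

2.7 km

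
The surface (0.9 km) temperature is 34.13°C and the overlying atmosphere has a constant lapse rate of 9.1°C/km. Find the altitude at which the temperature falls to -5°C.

5.2 km

Height above start = (34.13 − (-5)) / 9.1 = 4.3 km
Altitude = 900 m + 4300 m = 5200 m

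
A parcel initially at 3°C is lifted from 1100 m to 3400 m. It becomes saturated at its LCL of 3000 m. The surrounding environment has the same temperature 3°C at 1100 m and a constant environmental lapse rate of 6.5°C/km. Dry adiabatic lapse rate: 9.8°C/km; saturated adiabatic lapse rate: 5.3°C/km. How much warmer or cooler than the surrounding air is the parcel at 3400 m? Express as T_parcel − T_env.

Parcel:
  1100 → 3000 m (dry, 9.8°C/km): ΔT = -9.8 × 1.9 = -18.62°C → T = -15.62°C
  3000 → 3400 m (saturated, 5.3°C/km): ΔT = -5.3 × 0.4 = -2.12°C → T = -17.74°C
Environment:
  1100 → 3400 m (environment, 6.5°C/km): ΔT = -6.5 × 2.3 = -14.95°C → T = -11.95°C
T_parcel − T_env = -17.74 − (-11.95) = -5.79°C

-5.79°C (parcel cooler than environment)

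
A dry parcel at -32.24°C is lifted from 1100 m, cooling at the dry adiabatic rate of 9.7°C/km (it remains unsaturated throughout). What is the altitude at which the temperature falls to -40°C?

1900 m

Height above start = (-32.24 − (-40)) / 9.7 = 0.8 km
Altitude = 1100 m + 800 m = 1900 m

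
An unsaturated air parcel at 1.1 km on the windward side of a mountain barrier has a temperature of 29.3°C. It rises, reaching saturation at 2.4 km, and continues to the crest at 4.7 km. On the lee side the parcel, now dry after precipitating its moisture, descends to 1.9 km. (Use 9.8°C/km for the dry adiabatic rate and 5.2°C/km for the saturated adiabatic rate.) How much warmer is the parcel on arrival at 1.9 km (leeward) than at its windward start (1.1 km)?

+2.74°C

Dry to 2400 m: -9.8 × 1.3 km = -12.74°C, so T = 16.56°C.
Saturated to 4700 m: -5.2 × 2.3 km = -11.96°C, so T = 4.6°C.
Dry descent to 1900 m: +9.8 × 2.8 km = +27.44°C, so T = 32.04°C.
Net change vs windward start: 32.04 − 29.3 = +2.74°C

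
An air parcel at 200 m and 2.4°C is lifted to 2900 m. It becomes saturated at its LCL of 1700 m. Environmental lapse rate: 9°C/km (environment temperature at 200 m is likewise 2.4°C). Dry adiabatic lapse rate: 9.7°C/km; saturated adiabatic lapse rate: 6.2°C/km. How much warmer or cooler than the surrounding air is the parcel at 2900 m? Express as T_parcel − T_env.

Parcel:
  200 → 1700 m (dry, 9.7°C/km): ΔT = -9.7 × 1.5 = -14.55°C → T = -12.15°C
  1700 → 2900 m (saturated, 6.2°C/km): ΔT = -6.2 × 1.2 = -7.44°C → T = -19.59°C
Environment:
  200 → 2900 m (environment, 9°C/km): ΔT = -9 × 2.7 = -24.3°C → T = -21.9°C
T_parcel − T_env = -19.59 − (-21.9) = +2.31°C

+2.31°C (parcel warmer than environment)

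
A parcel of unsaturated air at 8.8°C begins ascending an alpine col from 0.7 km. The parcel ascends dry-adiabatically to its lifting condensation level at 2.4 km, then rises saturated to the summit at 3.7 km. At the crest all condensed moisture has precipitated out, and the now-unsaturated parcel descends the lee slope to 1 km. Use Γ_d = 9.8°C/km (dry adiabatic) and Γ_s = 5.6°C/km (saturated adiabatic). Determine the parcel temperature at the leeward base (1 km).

700 → 2400 m (dry, 9.8°C/km): ΔT = -9.8 × 1.7 = -16.66°C → T = -7.86°C
2400 → 3700 m (saturated, 5.6°C/km): ΔT = -5.6 × 1.3 = -7.28°C → T = -15.14°C
3700 → 1000 m (dry descent, 9.8°C/km): ΔT = +9.8 × 2.7 = +26.46°C → T = 11.32°C

11.32°C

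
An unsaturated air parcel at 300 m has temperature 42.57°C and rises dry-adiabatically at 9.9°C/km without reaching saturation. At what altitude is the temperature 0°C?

4600 m

Height above start = (42.57 − 0) / 9.9 = 4.3 km
Altitude = 300 m + 4300 m = 4600 m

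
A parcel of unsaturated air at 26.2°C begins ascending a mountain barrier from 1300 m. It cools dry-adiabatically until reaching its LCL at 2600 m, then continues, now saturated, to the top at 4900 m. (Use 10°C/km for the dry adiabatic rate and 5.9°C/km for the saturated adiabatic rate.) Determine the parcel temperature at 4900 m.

1300 → 2600 m (dry, 10°C/km): ΔT = -10 × 1.3 = -13°C → T = 13.2°C
2600 → 4900 m (saturated, 5.9°C/km): ΔT = -5.9 × 2.3 = -13.57°C → T = -0.37°C

-0.37°C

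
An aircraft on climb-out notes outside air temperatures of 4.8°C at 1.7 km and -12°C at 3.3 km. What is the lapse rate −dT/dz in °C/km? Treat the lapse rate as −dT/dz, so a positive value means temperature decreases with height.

Γ = −ΔT/Δz = (4.8 − (-12)) / (3300 − 1700) m
  = 16.8°C / 1.6 km = 10.5°C/km

10.5°C/km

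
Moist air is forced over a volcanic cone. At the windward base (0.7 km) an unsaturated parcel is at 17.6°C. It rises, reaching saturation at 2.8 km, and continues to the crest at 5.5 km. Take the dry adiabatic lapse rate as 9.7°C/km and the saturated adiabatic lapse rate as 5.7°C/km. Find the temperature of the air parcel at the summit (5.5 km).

700–2800 m, dry: Δz = 2.1 km ⇒ ΔT = -20.37°C; T = -2.77°C
2800–5500 m, saturated: Δz = 2.7 km ⇒ ΔT = -15.39°C; T = -18.16°C

-18.16°C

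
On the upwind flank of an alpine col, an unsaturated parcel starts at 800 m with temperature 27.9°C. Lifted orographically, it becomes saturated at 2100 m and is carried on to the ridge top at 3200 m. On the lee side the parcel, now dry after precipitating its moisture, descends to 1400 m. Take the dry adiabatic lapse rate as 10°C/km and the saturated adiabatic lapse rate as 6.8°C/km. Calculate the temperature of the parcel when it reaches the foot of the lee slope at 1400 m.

800 → 2100 m (dry, 10°C/km): ΔT = -10 × 1.3 = -13°C → T = 14.9°C
2100 → 3200 m (saturated, 6.8°C/km): ΔT = -6.8 × 1.1 = -7.48°C → T = 7.42°C
3200 → 1400 m (dry descent, 10°C/km): ΔT = +10 × 1.8 = +18°C → T = 25.42°C

25.42°C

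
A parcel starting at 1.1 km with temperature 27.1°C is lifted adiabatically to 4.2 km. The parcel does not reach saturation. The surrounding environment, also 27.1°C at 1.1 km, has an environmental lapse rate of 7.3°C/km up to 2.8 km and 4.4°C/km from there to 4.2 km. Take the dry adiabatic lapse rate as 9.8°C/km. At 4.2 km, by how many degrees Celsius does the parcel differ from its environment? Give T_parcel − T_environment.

-11.81°C (parcel cooler than environment)

Parcel:
  From 1100 m to 4200 m (dry): cools by 9.8 × 3.1 = 30.38°C, giving -3.28°C.
Environment:
  From 1100 m to 2800 m (environment, lower layer): cools by 7.3 × 1.7 = 12.41°C, giving 14.69°C.
  From 2800 m to 4200 m (environment, upper layer): cools by 4.4 × 1.4 = 6.16°C, giving 8.53°C.
T_parcel − T_env = -3.28 − 8.53 = -11.81°C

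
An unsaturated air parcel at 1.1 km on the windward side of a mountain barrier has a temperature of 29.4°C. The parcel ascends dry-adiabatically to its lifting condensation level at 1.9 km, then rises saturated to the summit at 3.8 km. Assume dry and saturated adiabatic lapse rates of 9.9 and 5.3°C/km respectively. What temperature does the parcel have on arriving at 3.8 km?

Dry to 1900 m: -9.9 × 0.8 km = -7.92°C, so T = 21.48°C.
Saturated to 3800 m: -5.3 × 1.9 km = -10.07°C, so T = 11.41°C.

11.41°C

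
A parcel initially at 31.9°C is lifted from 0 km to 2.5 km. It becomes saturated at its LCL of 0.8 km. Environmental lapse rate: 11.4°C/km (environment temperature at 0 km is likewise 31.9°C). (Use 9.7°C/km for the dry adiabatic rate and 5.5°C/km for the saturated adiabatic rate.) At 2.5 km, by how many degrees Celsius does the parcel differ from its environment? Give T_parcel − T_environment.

+11.39°C (parcel warmer than environment)

Parcel:
  Dry to 800 m: -9.7 × 0.8 km = -7.76°C, so T = 24.14°C.
  Saturated to 2500 m: -5.5 × 1.7 km = -9.35°C, so T = 14.79°C.
Environment:
  Environment to 2500 m: -11.4 × 2.5 km = -28.5°C, so T = 3.4°C.
T_parcel − T_env = 14.79 − 3.4 = +11.39°C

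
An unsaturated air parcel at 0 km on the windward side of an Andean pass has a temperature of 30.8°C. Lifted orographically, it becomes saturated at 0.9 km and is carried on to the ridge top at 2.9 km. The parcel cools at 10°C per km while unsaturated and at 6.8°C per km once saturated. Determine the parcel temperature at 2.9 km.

Dry to 900 m: -10 × 0.9 km = -9°C, so T = 21.8°C.
Saturated to 2900 m: -6.8 × 2 km = -13.6°C, so T = 8.2°C.

8.2°C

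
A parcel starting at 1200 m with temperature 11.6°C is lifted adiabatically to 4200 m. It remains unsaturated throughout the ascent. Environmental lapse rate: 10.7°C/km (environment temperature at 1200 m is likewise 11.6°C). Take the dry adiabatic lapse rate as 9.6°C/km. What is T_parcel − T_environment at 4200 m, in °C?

+3.3°C (parcel warmer than environment)

Parcel:
  1200 → 4200 m (dry, 9.6°C/km): ΔT = -9.6 × 3 = -28.8°C → T = -17.2°C
Environment:
  1200 → 4200 m (environment, 10.7°C/km): ΔT = -10.7 × 3 = -32.1°C → T = -20.5°C
T_parcel − T_env = -17.2 − (-20.5) = +3.3°C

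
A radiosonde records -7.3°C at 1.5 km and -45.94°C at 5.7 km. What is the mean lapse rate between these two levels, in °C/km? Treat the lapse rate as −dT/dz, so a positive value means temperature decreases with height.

9.2°C/km

Γ = −ΔT/Δz = (-7.3 − (-45.94)) / (5700 − 1500) m
  = 38.64°C / 4.2 km = 9.2°C/km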